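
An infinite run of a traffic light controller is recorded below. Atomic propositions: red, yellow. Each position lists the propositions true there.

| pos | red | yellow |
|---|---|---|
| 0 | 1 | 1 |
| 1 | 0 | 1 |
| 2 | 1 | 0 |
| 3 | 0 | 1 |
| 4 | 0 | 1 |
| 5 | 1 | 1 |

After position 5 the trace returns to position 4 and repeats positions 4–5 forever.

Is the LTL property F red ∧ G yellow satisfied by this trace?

red holds at position 0, which is reachable from 0, so F red holds.
yellow must hold at every position from 0 onward. It fails at position 2, so G yellow is false.
At position 0: F red is true; G yellow is false; so F red ∧ G yellow is false.

Does not hold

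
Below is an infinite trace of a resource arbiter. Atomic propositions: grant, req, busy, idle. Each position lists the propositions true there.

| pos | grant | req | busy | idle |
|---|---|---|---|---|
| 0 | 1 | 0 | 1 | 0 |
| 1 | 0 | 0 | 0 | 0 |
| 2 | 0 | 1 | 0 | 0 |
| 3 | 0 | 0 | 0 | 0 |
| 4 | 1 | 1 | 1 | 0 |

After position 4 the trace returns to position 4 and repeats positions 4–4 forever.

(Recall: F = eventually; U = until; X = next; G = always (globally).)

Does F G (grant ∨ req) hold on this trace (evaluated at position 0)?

Satisfied

G (grant ∨ req) holds at position 4, which is reachable from 0, so F G (grant ∨ req) holds.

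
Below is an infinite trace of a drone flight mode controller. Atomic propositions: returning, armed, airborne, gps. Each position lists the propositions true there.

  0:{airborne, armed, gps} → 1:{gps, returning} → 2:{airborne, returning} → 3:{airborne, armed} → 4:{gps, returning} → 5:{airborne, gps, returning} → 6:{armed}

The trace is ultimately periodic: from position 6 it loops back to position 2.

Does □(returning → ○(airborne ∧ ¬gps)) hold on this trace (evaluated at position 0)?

Violated

returning → ○(airborne ∧ ¬gps) must hold at every position from 0 onward. It fails at position 4, so □(returning → ○(airborne ∧ ¬gps)) is false.
Positions where returning holds: 1, 2, 4, 5.
Check ○(airborne ∧ ¬gps) at each: 1→ok, 2→ok, 4→fails, 5→fails.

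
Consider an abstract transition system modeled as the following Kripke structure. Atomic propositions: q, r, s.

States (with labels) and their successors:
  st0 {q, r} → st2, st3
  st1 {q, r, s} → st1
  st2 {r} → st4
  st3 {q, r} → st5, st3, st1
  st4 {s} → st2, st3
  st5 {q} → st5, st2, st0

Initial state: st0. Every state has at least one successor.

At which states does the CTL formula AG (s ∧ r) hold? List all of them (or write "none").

{st1}

States satisfying s ∧ r: {st1}.
States satisfying AG (s ∧ r): {st1}.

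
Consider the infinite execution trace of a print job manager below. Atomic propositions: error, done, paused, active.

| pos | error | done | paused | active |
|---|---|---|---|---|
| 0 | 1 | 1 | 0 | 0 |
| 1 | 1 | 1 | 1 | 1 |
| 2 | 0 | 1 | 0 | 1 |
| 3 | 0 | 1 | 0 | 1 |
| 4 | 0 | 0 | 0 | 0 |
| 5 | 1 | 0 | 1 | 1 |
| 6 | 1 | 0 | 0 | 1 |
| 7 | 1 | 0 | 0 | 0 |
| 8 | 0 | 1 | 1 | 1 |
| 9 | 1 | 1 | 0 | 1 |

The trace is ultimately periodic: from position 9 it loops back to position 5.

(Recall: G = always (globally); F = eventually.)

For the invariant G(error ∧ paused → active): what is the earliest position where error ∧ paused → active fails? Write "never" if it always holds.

error ∧ paused → active holds at every position 0..9, and those are all the positions the trace ever visits, so the invariant G(error ∧ paused → active) is never violated.

never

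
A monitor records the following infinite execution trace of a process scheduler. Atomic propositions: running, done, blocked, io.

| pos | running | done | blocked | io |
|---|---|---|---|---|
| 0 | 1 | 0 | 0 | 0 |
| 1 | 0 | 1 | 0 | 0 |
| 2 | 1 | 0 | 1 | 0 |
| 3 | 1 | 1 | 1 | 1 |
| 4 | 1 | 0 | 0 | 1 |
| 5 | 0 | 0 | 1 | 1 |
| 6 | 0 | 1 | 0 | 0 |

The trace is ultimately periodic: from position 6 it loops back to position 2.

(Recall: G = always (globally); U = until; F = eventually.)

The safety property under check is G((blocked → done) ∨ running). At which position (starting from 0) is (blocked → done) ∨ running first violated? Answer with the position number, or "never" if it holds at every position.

5

Check (blocked → done) ∨ running at each position in order: 0 ✓, 1 ✓, 2 ✓, 3 ✓, 4 ✓.
At position 5 the labels are {blocked, io}, so (blocked → done) ∨ running is false there. This is the first violation.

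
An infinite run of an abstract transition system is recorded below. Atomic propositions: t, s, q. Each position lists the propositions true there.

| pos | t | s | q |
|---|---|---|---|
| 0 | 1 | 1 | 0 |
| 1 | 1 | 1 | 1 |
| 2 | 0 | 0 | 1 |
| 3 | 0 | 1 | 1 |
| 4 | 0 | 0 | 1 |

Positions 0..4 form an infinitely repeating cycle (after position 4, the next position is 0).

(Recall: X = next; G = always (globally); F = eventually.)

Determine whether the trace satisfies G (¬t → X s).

Violated

¬t → X s must hold at every position from 0 onward. It fails at position 3, so G (¬t → X s) is false.
Positions where ¬t holds: 2, 3, 4.
Check X s at each: 2→ok, 3→fails, 4→ok.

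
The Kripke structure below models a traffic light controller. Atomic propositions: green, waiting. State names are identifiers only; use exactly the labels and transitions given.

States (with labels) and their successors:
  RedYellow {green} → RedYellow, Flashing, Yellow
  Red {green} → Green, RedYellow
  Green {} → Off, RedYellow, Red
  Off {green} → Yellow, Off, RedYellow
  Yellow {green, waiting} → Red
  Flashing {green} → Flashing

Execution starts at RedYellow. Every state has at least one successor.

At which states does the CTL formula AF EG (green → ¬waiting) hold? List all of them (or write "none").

{RedYellow, Red, Green, Off, Yellow, Flashing}

States satisfying EG (green → ¬waiting): {RedYellow, Red, Green, Off, Flashing}.
States satisfying AF EG (green → ¬waiting): {RedYellow, Red, Green, Off, Yellow, Flashing}.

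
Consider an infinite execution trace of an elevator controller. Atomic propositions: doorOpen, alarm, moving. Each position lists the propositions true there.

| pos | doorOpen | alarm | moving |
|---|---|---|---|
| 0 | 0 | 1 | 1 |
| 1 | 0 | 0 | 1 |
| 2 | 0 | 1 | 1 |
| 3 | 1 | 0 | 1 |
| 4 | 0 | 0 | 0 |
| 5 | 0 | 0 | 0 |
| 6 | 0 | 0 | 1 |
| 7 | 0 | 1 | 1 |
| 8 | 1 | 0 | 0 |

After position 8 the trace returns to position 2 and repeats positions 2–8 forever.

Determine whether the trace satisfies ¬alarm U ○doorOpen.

Walking from position 0: at position 0, ○doorOpen has not yet held and ¬alarm fails, so ¬alarm U ○doorOpen is false.

No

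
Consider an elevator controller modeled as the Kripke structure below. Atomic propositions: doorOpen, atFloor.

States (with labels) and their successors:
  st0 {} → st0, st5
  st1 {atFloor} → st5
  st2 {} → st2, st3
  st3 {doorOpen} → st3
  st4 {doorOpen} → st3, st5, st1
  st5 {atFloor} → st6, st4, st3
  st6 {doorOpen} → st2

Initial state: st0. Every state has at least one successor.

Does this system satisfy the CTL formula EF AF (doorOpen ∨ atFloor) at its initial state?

States satisfying AF (doorOpen ∨ atFloor): {st1, st3, st4, st5, st6}.
States satisfying EF AF (doorOpen ∨ atFloor): {st0, st1, st2, st3, st4, st5, st6}.
Some path from st0 reaches a state where AF (doorOpen ∨ atFloor) holds.
st0 ∈ Sat(EF AF (doorOpen ∨ atFloor)).

Holds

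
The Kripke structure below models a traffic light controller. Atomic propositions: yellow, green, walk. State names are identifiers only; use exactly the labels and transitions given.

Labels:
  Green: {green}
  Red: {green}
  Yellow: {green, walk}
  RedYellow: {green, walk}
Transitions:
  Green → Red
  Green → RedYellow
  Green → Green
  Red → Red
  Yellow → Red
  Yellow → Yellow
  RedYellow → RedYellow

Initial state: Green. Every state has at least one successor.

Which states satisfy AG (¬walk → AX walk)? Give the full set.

States satisfying ¬walk → AX walk: {Yellow, RedYellow}.
States satisfying AG (¬walk → AX walk): {RedYellow}.

{RedYellow}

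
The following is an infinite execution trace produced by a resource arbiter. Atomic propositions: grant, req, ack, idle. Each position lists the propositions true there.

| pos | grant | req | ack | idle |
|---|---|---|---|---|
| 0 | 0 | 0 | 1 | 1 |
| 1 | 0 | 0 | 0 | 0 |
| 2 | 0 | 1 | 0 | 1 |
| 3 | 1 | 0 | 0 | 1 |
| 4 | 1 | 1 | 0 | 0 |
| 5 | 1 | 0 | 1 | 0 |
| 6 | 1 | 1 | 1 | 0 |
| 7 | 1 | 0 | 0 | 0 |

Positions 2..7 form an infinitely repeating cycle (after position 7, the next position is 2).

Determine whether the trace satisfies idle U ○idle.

Walking from position 0: ○idle first holds at position 1, and idle holds at every earlier position along the way, so idle U ○idle holds.

Yes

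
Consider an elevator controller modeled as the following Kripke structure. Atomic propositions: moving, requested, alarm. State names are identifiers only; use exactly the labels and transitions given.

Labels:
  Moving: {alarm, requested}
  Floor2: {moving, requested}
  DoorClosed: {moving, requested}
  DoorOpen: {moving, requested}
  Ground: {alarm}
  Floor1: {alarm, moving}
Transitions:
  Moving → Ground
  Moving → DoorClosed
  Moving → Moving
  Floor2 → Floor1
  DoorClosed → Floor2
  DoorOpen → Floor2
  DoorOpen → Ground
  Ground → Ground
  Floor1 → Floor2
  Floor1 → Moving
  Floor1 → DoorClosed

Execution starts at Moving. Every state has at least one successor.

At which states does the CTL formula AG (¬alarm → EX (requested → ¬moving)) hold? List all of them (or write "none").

{Ground}

States satisfying ¬alarm → EX (requested → ¬moving): {Moving, Floor2, DoorOpen, Ground, Floor1}.
States satisfying AG (¬alarm → EX (requested → ¬moving)): {Ground}.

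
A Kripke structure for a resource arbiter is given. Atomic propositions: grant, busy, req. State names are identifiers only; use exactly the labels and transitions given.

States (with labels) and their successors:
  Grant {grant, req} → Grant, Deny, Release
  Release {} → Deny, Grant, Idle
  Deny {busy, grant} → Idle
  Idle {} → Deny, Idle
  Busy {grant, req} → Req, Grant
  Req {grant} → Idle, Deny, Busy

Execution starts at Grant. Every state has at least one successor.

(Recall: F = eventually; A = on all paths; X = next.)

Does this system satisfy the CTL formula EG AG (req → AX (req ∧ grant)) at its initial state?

States satisfying AG (req → AX (req ∧ grant)): {Deny, Idle}.
States satisfying EG AG (req → AX (req ∧ grant)): {Deny, Idle}.
No suitable path/successor from Grant witnesses the formula.
Grant ∉ Sat(EG AG (req → AX (req ∧ grant))).

Violated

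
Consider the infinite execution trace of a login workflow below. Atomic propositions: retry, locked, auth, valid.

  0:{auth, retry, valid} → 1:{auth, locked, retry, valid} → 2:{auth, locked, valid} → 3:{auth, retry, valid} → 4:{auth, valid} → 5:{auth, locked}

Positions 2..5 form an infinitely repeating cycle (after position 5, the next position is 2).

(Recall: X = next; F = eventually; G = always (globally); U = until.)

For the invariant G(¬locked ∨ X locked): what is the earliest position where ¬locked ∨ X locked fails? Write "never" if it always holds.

2

Check ¬locked ∨ X locked at each position in order: 0 ✓, 1 ✓.
At position 2 the labels are {auth, locked, valid} and the next position 3 has {auth, retry, valid}, so ¬locked ∨ X locked is false there. This is the first violation.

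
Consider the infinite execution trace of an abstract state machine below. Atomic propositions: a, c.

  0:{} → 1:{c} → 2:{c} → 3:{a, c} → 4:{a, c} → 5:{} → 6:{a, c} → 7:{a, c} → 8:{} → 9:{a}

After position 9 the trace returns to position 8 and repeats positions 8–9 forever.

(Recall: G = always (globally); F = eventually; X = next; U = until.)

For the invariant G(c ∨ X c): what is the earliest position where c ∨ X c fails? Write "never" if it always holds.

Check c ∨ X c at each position in order: 0 ✓, 1 ✓, 2 ✓, 3 ✓, 4 ✓, 5 ✓, 6 ✓, 7 ✓.
At position 8 the labels are {} and the next position 9 has {a}, so c ∨ X c is false there. This is the first violation.

8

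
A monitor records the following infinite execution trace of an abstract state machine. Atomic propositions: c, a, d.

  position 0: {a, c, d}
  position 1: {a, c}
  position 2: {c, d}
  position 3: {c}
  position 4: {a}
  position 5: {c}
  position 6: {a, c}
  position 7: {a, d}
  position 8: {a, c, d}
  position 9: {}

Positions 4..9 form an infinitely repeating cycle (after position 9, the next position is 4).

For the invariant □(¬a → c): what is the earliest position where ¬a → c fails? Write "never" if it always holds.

9

Check ¬a → c at each position in order: 0 ✓, 1 ✓, 2 ✓, 3 ✓, 4 ✓, 5 ✓, 6 ✓, 7 ✓, 8 ✓.
At position 9 the labels are {}, so ¬a → c is false there. This is the first violation.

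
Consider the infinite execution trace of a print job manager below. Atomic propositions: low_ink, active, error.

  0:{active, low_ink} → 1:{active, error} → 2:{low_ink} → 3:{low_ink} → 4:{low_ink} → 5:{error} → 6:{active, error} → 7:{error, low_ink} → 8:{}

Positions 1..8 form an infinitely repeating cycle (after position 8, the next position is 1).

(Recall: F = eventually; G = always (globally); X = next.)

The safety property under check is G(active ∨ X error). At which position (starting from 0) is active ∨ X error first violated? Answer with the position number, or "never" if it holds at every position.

2

Check active ∨ X error at each position in order: 0 ✓, 1 ✓.
At position 2 the labels are {low_ink} and the next position 3 has {low_ink}, so active ∨ X error is false there. This is the first violation.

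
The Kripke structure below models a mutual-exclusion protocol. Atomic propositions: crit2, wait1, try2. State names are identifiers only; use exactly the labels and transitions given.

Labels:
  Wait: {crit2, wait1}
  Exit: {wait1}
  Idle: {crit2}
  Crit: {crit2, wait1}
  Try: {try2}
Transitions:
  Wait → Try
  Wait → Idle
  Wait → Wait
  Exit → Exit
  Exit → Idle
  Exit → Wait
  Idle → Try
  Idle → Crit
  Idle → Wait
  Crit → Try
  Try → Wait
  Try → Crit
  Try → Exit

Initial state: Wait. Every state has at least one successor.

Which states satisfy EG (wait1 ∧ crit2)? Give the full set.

{Wait}

States satisfying wait1 ∧ crit2: {Wait, Crit}.
States satisfying EG (wait1 ∧ crit2): {Wait}.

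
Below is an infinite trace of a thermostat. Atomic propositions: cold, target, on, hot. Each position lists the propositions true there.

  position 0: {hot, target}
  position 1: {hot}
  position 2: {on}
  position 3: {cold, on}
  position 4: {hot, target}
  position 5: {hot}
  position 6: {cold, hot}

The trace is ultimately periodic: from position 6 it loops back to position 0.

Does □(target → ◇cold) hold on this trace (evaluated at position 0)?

Holds

target → ◇cold holds at every position 0..6, and those are all positions ever visited, so □(target → ◇cold) holds.
Positions where target holds: 0, 4.
Check ◇cold at each: 0→ok, 4→ok.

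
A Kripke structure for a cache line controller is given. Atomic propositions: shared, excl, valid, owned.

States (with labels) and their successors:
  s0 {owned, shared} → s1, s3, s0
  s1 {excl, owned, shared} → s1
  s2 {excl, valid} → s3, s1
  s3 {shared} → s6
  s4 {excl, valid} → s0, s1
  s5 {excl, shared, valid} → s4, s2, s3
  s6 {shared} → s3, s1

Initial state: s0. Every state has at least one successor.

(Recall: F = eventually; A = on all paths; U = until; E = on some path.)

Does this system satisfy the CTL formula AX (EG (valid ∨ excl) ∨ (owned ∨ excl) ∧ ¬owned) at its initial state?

Violated

States satisfying EG (valid ∨ excl) ∨ (owned ∨ excl) ∧ ¬owned: {s1, s2, s4, s5}.
States satisfying AX (EG (valid ∨ excl) ∨ (owned ∨ excl) ∧ ¬owned): {s1}.
s0 ∉ Sat(AX (EG (valid ∨ excl) ∨ (owned ∨ excl) ∧ ¬owned)).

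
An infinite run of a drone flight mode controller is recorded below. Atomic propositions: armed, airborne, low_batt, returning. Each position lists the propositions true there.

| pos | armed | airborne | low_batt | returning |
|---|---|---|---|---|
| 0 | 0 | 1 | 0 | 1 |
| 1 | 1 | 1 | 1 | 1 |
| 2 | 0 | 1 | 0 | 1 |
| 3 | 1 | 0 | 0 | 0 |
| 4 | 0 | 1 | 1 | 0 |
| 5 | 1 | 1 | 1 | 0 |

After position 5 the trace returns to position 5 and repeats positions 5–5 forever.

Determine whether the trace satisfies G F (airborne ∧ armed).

F (airborne ∧ armed) holds at every position 0..5, and those are all positions ever visited, so G F (airborne ∧ armed) holds.

Holds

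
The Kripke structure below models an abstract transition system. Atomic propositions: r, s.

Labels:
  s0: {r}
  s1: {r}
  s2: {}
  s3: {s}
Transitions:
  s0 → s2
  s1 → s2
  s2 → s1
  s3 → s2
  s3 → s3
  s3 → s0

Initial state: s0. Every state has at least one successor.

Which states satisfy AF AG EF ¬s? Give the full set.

States satisfying AG EF ¬s: {s0, s1, s2, s3}.
States satisfying AF AG EF ¬s: {s0, s1, s2, s3}.

{s0, s1, s2, s3}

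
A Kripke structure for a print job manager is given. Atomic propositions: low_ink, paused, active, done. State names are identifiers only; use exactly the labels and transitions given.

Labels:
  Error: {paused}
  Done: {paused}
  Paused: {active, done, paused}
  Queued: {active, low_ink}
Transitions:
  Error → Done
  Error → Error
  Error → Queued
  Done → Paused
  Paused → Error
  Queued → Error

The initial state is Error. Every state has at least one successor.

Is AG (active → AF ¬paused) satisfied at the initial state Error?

States satisfying active → AF ¬paused: {Error, Done, Queued}.
States satisfying AG (active → AF ¬paused): ∅.
Paused is reachable from Error and violates active → AF ¬paused, so AG fails at Error.
Error ∉ Sat(AG (active → AF ¬paused)).

Violated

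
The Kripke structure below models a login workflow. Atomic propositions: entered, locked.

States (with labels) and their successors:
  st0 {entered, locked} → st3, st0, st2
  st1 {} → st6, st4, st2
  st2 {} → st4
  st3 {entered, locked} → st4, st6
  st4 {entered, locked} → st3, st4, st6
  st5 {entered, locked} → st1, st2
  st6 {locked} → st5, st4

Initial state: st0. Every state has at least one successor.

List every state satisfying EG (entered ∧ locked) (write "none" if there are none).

States satisfying entered ∧ locked: {st0, st3, st4, st5}.
States satisfying EG (entered ∧ locked): {st0, st3, st4}.

{st0, st3, st4}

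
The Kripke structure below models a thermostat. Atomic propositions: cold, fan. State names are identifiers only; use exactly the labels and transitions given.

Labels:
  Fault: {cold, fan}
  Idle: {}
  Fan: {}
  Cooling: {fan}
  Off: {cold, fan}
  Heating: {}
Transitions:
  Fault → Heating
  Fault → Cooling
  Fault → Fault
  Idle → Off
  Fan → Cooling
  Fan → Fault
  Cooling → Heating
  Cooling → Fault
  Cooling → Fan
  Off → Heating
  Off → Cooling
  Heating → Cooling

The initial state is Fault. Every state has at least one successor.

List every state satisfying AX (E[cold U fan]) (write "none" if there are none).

States satisfying E[cold U fan]: {Fault, Cooling, Off}.
States satisfying AX (E[cold U fan]): {Idle, Fan, Heating}.

{Idle, Fan, Heating}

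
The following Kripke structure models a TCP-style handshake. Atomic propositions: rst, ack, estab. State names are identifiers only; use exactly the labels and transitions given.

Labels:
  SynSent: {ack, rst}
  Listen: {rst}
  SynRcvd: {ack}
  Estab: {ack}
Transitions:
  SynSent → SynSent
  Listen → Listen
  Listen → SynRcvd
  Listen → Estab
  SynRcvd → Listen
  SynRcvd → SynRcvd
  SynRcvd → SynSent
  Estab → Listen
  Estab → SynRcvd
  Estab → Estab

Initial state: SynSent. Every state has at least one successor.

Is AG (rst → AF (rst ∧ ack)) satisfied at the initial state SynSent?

States satisfying rst → AF (rst ∧ ack): {SynSent, SynRcvd, Estab}.
States satisfying AG (rst → AF (rst ∧ ack)): {SynSent}.
Every state reachable from SynSent satisfies rst → AF (rst ∧ ack).
SynSent ∈ Sat(AG (rst → AF (rst ∧ ack))).

Satisfied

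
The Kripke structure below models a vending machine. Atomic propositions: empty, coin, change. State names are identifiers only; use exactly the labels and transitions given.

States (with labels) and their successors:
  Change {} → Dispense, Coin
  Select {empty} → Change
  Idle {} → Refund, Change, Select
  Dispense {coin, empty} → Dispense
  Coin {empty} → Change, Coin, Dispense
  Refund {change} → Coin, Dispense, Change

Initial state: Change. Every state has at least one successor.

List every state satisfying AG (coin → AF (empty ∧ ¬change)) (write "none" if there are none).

{Change, Select, Idle, Dispense, Coin, Refund}

States satisfying coin → AF (empty ∧ ¬change): {Change, Select, Idle, Dispense, Coin, Refund}.
States satisfying AG (coin → AF (empty ∧ ¬change)): {Change, Select, Idle, Dispense, Coin, Refund}.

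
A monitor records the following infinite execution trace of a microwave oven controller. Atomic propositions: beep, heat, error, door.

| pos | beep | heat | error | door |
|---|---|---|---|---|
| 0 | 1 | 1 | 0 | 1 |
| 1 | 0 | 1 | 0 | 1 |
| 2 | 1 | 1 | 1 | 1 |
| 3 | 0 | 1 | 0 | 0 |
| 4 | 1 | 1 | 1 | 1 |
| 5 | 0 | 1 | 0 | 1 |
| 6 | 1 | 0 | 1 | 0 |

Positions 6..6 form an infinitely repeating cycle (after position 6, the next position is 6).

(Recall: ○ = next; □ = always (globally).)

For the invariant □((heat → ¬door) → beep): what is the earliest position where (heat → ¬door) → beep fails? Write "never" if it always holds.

Check (heat → ¬door) → beep at each position in order: 0 ✓, 1 ✓, 2 ✓.
At position 3 the labels are {heat}, so (heat → ¬door) → beep is false there. This is the first violation.

3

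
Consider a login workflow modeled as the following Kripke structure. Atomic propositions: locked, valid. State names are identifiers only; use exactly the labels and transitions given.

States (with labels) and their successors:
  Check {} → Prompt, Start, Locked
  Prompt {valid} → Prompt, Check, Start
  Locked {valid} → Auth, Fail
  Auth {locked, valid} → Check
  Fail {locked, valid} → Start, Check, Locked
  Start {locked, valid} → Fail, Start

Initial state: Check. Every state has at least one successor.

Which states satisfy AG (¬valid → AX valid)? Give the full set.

{Check, Prompt, Locked, Auth, Fail, Start}

States satisfying ¬valid → AX valid: {Check, Prompt, Locked, Auth, Fail, Start}.
States satisfying AG (¬valid → AX valid): {Check, Prompt, Locked, Auth, Fail, Start}.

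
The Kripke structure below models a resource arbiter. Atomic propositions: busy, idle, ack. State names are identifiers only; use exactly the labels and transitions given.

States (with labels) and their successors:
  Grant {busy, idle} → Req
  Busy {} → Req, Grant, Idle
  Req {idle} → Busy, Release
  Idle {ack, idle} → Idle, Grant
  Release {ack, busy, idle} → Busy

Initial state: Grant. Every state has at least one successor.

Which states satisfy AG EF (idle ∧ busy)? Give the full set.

States satisfying EF (idle ∧ busy): {Grant, Busy, Req, Idle, Release}.
States satisfying AG EF (idle ∧ busy): {Grant, Busy, Req, Idle, Release}.

{Grant, Busy, Req, Idle, Release}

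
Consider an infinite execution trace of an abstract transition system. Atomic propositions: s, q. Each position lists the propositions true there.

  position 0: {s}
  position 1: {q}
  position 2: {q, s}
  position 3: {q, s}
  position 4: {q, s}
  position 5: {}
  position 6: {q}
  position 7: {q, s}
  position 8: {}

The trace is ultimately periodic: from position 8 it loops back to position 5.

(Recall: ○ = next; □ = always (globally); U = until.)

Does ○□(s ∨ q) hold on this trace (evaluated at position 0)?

No

The position after 0 is 1; □(s ∨ q) is false there.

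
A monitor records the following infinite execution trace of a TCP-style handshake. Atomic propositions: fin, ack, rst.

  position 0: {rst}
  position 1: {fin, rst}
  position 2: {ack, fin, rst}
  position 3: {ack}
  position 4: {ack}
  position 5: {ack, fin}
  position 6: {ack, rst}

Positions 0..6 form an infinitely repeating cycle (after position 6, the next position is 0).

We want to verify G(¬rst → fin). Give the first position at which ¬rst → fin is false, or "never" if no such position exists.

Check ¬rst → fin at each position in order: 0 ✓, 1 ✓, 2 ✓.
At position 3 the labels are {ack}, so ¬rst → fin is false there. This is the first violation.

3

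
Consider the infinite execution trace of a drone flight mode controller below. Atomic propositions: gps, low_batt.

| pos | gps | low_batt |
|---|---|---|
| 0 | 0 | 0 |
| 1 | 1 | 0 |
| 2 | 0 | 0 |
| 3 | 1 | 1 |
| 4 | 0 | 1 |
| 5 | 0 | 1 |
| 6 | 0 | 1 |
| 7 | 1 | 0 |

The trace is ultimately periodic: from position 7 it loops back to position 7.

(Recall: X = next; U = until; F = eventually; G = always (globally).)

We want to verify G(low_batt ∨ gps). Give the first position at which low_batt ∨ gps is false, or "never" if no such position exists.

0

At position 0 the labels are {}, so low_batt ∨ gps is false there. This is the first violation.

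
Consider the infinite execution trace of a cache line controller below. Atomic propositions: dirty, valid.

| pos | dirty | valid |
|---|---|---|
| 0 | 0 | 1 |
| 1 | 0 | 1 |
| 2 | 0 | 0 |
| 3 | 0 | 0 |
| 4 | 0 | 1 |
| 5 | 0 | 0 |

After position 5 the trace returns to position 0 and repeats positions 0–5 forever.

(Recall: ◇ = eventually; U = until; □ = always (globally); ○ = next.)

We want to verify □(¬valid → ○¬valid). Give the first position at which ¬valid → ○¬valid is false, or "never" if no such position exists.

Check ¬valid → ○¬valid at each position in order: 0 ✓, 1 ✓, 2 ✓.
At position 3 the labels are {} and the next position 4 has {valid}, so ¬valid → ○¬valid is false there. This is the first violation.

3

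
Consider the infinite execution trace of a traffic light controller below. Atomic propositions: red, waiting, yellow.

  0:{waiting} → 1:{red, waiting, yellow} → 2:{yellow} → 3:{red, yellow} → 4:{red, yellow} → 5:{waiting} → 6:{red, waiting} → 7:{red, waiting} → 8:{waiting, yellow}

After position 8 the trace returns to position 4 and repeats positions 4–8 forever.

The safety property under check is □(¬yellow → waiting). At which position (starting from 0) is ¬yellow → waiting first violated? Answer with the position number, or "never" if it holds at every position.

never

¬yellow → waiting holds at every position 0..8, and those are all the positions the trace ever visits, so the invariant □(¬yellow → waiting) is never violated.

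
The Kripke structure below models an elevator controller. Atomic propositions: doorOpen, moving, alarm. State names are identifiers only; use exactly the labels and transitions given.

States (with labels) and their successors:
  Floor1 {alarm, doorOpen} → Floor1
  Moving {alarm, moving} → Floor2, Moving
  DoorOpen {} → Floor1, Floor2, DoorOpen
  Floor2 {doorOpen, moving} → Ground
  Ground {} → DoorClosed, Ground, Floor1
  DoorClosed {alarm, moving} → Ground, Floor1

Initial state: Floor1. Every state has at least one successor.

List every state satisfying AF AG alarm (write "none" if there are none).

{Floor1}

States satisfying AG alarm: {Floor1}.
States satisfying AF AG alarm: {Floor1}.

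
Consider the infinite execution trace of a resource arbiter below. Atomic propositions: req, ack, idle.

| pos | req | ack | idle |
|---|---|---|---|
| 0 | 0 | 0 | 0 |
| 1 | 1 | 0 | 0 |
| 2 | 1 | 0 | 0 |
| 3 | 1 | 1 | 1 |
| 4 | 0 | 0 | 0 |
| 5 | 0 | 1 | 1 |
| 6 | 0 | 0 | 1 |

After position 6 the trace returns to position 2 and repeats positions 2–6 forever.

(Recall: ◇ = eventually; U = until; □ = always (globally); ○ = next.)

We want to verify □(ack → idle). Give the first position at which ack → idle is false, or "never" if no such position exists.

never

ack → idle holds at every position 0..6, and those are all the positions the trace ever visits, so the invariant □(ack → idle) is never violated.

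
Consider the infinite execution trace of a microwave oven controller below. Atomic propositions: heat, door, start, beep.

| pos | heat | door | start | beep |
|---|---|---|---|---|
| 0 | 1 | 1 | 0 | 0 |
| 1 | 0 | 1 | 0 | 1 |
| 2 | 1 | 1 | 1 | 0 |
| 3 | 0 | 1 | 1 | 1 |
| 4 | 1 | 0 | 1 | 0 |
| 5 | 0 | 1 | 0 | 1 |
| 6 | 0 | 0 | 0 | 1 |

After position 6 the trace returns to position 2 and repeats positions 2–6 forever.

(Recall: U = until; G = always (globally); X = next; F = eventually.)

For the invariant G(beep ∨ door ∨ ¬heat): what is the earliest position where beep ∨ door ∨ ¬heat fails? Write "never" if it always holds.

4

Check beep ∨ door ∨ ¬heat at each position in order: 0 ✓, 1 ✓, 2 ✓, 3 ✓.
At position 4 the labels are {heat, start}, so beep ∨ door ∨ ¬heat is false there. This is the first violation.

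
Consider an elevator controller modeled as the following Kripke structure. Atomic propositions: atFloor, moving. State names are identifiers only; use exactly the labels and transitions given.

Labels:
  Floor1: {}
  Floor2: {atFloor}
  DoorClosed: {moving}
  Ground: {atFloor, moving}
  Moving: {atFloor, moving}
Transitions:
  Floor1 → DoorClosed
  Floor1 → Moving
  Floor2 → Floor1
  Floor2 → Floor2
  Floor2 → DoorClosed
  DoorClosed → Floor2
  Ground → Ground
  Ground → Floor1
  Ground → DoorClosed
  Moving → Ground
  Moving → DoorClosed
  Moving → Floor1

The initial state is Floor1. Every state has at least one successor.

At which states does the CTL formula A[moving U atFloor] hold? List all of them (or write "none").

{Floor2, DoorClosed, Ground, Moving}

States satisfying moving: {DoorClosed, Ground, Moving}.
States satisfying atFloor: {Floor2, Ground, Moving}.
States satisfying A[moving U atFloor]: {Floor2, DoorClosed, Ground, Moving}.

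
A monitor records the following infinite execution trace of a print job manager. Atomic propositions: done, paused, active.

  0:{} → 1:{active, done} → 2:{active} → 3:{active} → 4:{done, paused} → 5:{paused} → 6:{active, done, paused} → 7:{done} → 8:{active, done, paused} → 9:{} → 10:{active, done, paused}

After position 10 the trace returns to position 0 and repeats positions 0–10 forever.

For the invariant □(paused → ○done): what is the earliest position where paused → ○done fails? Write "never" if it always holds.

Check paused → ○done at each position in order: 0 ✓, 1 ✓, 2 ✓, 3 ✓.
At position 4 the labels are {done, paused} and the next position 5 has {paused}, so paused → ○done is false there. This is the first violation.

4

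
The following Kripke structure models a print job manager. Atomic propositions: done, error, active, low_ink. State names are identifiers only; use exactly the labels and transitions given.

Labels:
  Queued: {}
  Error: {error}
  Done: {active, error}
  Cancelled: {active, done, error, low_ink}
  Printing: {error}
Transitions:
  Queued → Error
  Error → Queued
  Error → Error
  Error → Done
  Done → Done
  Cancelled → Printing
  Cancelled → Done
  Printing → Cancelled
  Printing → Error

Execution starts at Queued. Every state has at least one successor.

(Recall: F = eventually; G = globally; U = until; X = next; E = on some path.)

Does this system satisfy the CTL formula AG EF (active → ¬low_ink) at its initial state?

Yes

States satisfying EF (active → ¬low_ink): {Queued, Error, Done, Cancelled, Printing}.
States satisfying AG EF (active → ¬low_ink): {Queued, Error, Done, Cancelled, Printing}.
Every state reachable from Queued satisfies EF (active → ¬low_ink).
Queued ∈ Sat(AG EF (active → ¬low_ink)).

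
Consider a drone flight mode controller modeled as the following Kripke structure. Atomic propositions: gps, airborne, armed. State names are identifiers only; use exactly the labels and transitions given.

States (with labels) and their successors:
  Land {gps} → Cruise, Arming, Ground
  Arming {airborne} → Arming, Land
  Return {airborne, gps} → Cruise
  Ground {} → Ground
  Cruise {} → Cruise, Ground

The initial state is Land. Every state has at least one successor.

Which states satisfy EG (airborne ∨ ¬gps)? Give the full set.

States satisfying airborne ∨ ¬gps: {Arming, Return, Ground, Cruise}.
States satisfying EG (airborne ∨ ¬gps): {Arming, Return, Ground, Cruise}.

{Arming, Return, Ground, Cruise}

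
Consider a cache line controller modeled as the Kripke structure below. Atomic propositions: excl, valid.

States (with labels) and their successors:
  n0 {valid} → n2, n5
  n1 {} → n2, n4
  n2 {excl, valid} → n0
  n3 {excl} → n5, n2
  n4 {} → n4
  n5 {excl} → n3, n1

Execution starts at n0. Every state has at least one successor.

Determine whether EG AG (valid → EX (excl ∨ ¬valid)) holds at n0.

No

States satisfying AG (valid → EX (excl ∨ ¬valid)): {n4}.
States satisfying EG AG (valid → EX (excl ∨ ¬valid)): {n4}.
No suitable path/successor from n0 witnesses the formula.
n0 ∉ Sat(EG AG (valid → EX (excl ∨ ¬valid))).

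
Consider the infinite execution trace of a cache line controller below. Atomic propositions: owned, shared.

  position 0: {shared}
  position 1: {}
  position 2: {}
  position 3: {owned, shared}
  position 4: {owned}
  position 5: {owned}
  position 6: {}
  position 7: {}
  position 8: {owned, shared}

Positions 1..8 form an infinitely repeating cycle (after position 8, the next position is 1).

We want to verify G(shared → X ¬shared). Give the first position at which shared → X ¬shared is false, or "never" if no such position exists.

shared → X ¬shared holds at every position 0..8, and those are all the positions the trace ever visits, so the invariant G(shared → X ¬shared) is never violated.

never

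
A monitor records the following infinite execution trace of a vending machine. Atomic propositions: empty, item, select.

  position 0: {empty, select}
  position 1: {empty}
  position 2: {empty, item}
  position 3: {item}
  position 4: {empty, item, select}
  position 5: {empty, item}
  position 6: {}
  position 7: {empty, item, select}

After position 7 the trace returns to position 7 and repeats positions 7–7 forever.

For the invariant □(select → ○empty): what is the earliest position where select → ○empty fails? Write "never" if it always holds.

never

select → ○empty holds at every position 0..7, and those are all the positions the trace ever visits, so the invariant □(select → ○empty) is never violated.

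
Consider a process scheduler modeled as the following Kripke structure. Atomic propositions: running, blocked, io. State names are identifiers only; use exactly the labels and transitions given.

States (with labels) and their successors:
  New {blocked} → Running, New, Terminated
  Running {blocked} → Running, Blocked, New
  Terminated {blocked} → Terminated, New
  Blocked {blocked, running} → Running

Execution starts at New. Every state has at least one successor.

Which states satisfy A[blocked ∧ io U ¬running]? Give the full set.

States satisfying blocked ∧ io: ∅.
States satisfying ¬running: {New, Running, Terminated}.
States satisfying A[blocked ∧ io U ¬running]: {New, Running, Terminated}.

{New, Running, Terminated}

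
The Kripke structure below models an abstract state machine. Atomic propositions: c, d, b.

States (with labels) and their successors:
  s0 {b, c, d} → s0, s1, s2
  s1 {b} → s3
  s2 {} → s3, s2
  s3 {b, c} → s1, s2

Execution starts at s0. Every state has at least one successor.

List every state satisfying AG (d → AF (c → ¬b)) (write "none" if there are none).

{s1, s2, s3}

States satisfying d → AF (c → ¬b): {s1, s2, s3}.
States satisfying AG (d → AF (c → ¬b)): {s1, s2, s3}.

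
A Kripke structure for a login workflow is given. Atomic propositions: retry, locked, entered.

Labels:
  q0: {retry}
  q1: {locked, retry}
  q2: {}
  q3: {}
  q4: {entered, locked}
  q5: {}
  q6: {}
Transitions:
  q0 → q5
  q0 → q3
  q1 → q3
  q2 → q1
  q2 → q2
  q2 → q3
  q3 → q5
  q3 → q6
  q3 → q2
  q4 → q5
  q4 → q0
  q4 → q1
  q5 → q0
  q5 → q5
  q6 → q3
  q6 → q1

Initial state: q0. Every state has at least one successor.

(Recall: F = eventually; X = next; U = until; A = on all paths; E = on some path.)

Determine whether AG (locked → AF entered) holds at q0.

States satisfying locked → AF entered: {q0, q2, q3, q4, q5, q6}.
States satisfying AG (locked → AF entered): ∅.
q1 is reachable from q0 and violates locked → AF entered, so AG fails at q0.
q0 ∉ Sat(AG (locked → AF entered)).

Does not hold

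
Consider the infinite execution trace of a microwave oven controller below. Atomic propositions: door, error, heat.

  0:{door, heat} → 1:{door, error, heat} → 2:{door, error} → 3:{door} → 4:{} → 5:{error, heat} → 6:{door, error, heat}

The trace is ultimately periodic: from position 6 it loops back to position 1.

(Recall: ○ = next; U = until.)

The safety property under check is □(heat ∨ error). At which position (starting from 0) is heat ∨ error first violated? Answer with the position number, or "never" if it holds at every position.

3

Check heat ∨ error at each position in order: 0 ✓, 1 ✓, 2 ✓.
At position 3 the labels are {door}, so heat ∨ error is false there. This is the first violation.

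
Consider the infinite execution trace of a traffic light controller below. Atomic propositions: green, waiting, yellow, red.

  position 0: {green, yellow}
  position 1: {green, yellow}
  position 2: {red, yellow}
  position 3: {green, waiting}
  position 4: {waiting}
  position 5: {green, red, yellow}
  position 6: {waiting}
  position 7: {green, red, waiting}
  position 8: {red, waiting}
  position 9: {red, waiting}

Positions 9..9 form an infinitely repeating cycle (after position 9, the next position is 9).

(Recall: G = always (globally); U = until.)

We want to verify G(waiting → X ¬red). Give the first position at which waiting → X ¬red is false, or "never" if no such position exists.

Check waiting → X ¬red at each position in order: 0 ✓, 1 ✓, 2 ✓, 3 ✓.
At position 4 the labels are {waiting} and the next position 5 has {green, red, yellow}, so waiting → X ¬red is false there. This is the first violation.

4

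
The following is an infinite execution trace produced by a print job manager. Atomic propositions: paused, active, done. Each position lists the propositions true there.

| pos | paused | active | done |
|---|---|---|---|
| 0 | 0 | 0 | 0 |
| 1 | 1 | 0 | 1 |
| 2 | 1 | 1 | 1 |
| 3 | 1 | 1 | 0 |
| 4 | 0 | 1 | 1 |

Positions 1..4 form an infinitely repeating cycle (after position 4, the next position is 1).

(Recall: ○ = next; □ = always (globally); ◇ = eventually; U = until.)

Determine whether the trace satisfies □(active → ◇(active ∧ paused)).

Holds

active → ◇(active ∧ paused) holds at every position 0..4, and those are all positions ever visited, so □(active → ◇(active ∧ paused)) holds.
Positions where active holds: 2, 3, 4.
Check ◇(active ∧ paused) at each: 2→ok, 3→ok, 4→ok.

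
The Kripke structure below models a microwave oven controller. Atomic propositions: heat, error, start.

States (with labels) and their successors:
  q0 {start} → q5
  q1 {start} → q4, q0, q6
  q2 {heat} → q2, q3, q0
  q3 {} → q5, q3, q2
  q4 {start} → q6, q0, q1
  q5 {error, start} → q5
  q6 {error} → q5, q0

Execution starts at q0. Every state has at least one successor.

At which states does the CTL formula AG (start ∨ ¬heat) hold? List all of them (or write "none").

{q0, q1, q4, q5, q6}

States satisfying start ∨ ¬heat: {q0, q1, q3, q4, q5, q6}.
States satisfying AG (start ∨ ¬heat): {q0, q1, q4, q5, q6}.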